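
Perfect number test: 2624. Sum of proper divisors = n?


Proper divisors of 2624: 1, 2, 4, 8, 16, 32, 41, 64, 82, 164, 328, 656, 1312
Sum = 1 + 2 + 4 + 8 + 16 + 32 + 41 + 64 + 82 + 164 + 328 + 656 + 1312 = 2710

No, 2624 is not perfect (2710 ≠ 2624)


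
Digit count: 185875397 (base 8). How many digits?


185875397 in base 8 = 1305035705
Number of digits = 10

10 digits (base 8)


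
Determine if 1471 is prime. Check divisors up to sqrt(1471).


Check divisors up to sqrt(1471) = 38.3536
No divisors found.
1471 is prime.

Yes, 1471 is prime


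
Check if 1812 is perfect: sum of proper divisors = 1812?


Proper divisors of 1812: 1, 2, 3, 4, 6, 12, 151, 302, 453, 604, 906
Sum = 1 + 2 + 3 + 4 + 6 + 12 + 151 + 302 + 453 + 604 + 906 = 2444

No, 1812 is not perfect (2444 ≠ 1812)


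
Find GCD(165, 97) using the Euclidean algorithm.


165 = 1 * 97 + 68
97 = 1 * 68 + 29
68 = 2 * 29 + 10
29 = 2 * 10 + 9
10 = 1 * 9 + 1
9 = 9 * 1 + 0
GCD = 1


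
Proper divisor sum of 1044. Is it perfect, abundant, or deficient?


Proper divisors: 1, 2, 3, 4, 6, 9, 12, 18, 29, 36, 58, 87, 116, 174, 261, 348, 522
Sum = 1 + 2 + 3 + 4 + 6 + 9 + 12 + 18 + 29 + 36 + 58 + 87 + 116 + 174 + 261 + 348 + 522 = 1686
1686 > 1044 → abundant

s(1044) = 1686 (abundant)


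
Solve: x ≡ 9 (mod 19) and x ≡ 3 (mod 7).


M = 19*7 = 133
M1 = M/19 = 7, M2 = M/7 = 19
M1^(-1) mod 19 = 11, M2^(-1) mod 7 = 3
x = 9*7*11 + 3*19*3 = 864
864 mod 133 = 66
Check: 66 mod 19 = 9 ✓, 66 mod 7 = 3 ✓

x ≡ 66 (mod 133)


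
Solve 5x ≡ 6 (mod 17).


GCD(5, 17) = 1, unique solution
a^(-1) mod 17 = 7
x = 7 * 6 mod 17 = 8

x ≡ 8 (mod 17)


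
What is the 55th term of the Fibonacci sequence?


Sequence: 1, 1, 2, 3, 5, 8, 13, 21, 34, 55, 89, 144, 233, 377, 610, 987, 1597, 2584, 4181, 6765, 10946, 17711, 28657, 46368, 75025, 121393, 196418, 317811, 514229, 832040, 1346269, 2178309, 3524578, 5702887, 9227465, 14930352, 24157817, 39088169, 63245986, 102334155, 165580141, 267914296, 433494437, 701408733, 1134903170, 1836311903, 2971215073, 4807526976, 7778742049, 12586269025, 20365011074, 32951280099, 53316291173, 86267571272, 139583862445
F(55) = 139583862445


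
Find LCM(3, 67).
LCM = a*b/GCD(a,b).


GCD(3, 67) = 1
LCM = 3*67/1 = 201/1 = 201

LCM = 201


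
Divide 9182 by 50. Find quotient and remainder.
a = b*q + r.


9182 = 50 * 183 + 32
Check: 9150 + 32 = 9182

q = 183, r = 32


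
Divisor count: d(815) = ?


815 = 5^1 × 163^1
d(815) = (1+1) × (1+1) = 4

4 divisors


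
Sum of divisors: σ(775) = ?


Divisors of 775: 1, 5, 25, 31, 155, 775
Sum = 1 + 5 + 25 + 31 + 155 + 775 = 992

σ(775) = 992


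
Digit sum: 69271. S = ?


6 + 9 + 2 + 7 + 1 = 25


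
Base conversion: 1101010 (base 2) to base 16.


1101010 (base 2) = 106 (decimal)
106 (decimal) = 6A (base 16)


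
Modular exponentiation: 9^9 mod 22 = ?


9^1 mod 22 = 9
9^2 mod 22 = 15
9^3 mod 22 = 3
9^4 mod 22 = 5
9^5 mod 22 = 1
9^6 mod 22 = 9
9^7 mod 22 = 15
9^8 mod 22 = 3
9^9 mod 22 = 5


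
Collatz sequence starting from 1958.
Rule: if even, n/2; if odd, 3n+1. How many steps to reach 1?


1958 → 979 → 2938 → 1469 → 4408 → 2204 → 1102 → 551 → 1654 → 827 → 2482 → 1241 → 3724 → 1862 → 931 → 2794 → 1397 → 4192 → 2096 → 1048 → 524 → 262 → 131 → 394 → 197 → 592 → 296 → 148 → 74 → 37 → 112 → 56 → 28 → 14 → 7 → 22 → 11 → 34 → 17 → 52 → 26 → 13 → 40 → 20 → 10 → 5 → 16 → 8 → 4 → 2 → 1
Total steps = 50

50 steps


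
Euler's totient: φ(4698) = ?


4698 = 2 × 3^4 × 29
Prime factors: 2, 3, 29
φ(4698) = 4698 × (1-1/2) × (1-1/3) × (1-1/29)
= 4698 × 1/2 × 2/3 × 28/29 = 1512

φ(4698) = 1512


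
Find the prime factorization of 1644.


1644 / 2 = 822
822 / 2 = 411
411 / 3 = 137
137 / 137 = 1
1644 = 2^2 × 3 × 137


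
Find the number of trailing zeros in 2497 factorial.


floor(2497/5) = 499
floor(2497/25) = 99
floor(2497/125) = 19
floor(2497/625) = 3
Total = 620

620 trailing zeros


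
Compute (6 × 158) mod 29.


6 × 158 = 948
948 mod 29 = 20


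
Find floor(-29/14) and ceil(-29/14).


-29/14 = -2.0714
floor = -3
ceil = -2

floor = -3, ceil = -2


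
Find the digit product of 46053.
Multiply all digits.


4 × 6 × 0 × 5 × 3 = 0


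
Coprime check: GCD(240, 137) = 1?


Euclidean algorithm:
240 = 1 * 137 + 103
137 = 1 * 103 + 34
103 = 3 * 34 + 1
34 = 34 * 1 + 0
GCD(240, 137) = 1

Yes, coprime (GCD = 1)


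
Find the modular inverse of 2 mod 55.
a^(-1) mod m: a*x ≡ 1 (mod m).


Use the extended Euclidean algorithm on (55, 2); each row r = 55*s + 2*t:
r=55, s=1, t=0
r=2, s=0, t=1
q=27: r=1, s=1, t=-27   [55*(1) + 2*(-27) = 1]
q=2: r=0, s=-2, t=55   [55*(-2) + 2*(55) = 0]
GCD = 1 with t = -27, so 2*(-27) ≡ 1 (mod 55)
Inverse = -27 mod 55 = 28
Check: 2 * 28 = 56 ≡ 1 (mod 55)

2^(-1) ≡ 28 (mod 55)


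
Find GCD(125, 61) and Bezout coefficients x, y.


Tabular extended Euclidean (each row: r = 125*s + 61*t):
r=125, s=1, t=0
r=61, s=0, t=1
q=2: r=3, s=1, t=-2   [125*(1) + 61*(-2) = 3]
q=20: r=1, s=-20, t=41   [125*(-20) + 61*(41) = 1]
q=3: r=0, s=61, t=-125   [125*(61) + 61*(-125) = 0]
GCD = 1; from the row with r=1: x=-20, y=41
Check: 125*(-20) + 61*(41) = -2500 + 2501 = 1

GCD = 1, x = -20, y = 41


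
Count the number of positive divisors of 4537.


4537 = 13^1 × 349^1
d(4537) = (1+1) × (1+1) = 4

4 divisors


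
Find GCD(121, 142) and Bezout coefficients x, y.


Tabular extended Euclidean (each row: r = 121*s + 142*t):
r=121, s=1, t=0
r=142, s=0, t=1
q=0: r=121, s=1, t=0   [121*(1) + 142*(0) = 121]
q=1: r=21, s=-1, t=1   [121*(-1) + 142*(1) = 21]
q=5: r=16, s=6, t=-5   [121*(6) + 142*(-5) = 16]
q=1: r=5, s=-7, t=6   [121*(-7) + 142*(6) = 5]
q=3: r=1, s=27, t=-23   [121*(27) + 142*(-23) = 1]
q=5: r=0, s=-142, t=121   [121*(-142) + 142*(121) = 0]
GCD = 1; from the row with r=1: x=27, y=-23
Check: 121*(27) + 142*(-23) = 3267 - 3266 = 1

GCD = 1, x = 27, y = -23


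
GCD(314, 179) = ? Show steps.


314 = 1 * 179 + 135
179 = 1 * 135 + 44
135 = 3 * 44 + 3
44 = 14 * 3 + 2
3 = 1 * 2 + 1
2 = 2 * 1 + 0
GCD = 1


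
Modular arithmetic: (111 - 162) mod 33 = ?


111 - 162 = -51
-51 mod 33 = 15


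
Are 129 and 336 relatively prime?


Euclidean algorithm:
336 = 2 * 129 + 78
129 = 1 * 78 + 51
78 = 1 * 51 + 27
51 = 1 * 27 + 24
27 = 1 * 24 + 3
24 = 8 * 3 + 0
GCD(129, 336) = 3

No, not coprime (GCD = 3)


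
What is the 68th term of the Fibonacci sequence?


Sequence: 1, 1, 2, 3, 5, 8, 13, 21, 34, 55, 89, 144, 233, 377, 610, 987, 1597, 2584, 4181, 6765, 10946, 17711, 28657, 46368, 75025, 121393, 196418, 317811, 514229, 832040, 1346269, 2178309, 3524578, 5702887, 9227465, 14930352, 24157817, 39088169, 63245986, 102334155, 165580141, 267914296, 433494437, 701408733, 1134903170, 1836311903, 2971215073, 4807526976, 7778742049, 12586269025, 20365011074, 32951280099, 53316291173, 86267571272, 139583862445, 225851433717, 365435296162, 591286729879, 956722026041, 1548008755920, 2504730781961, 4052739537881, 6557470319842, 10610209857723, 17167680177565, 27777890035288, 44945570212853, 72723460248141
F(68) = 72723460248141


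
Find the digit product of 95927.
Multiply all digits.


9 × 5 × 9 × 2 × 7 = 5670


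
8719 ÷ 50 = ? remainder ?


8719 = 50 * 174 + 19
Check: 8700 + 19 = 8719

q = 174, r = 19


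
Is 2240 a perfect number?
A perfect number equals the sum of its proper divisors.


Proper divisors of 2240: 1, 2, 4, 5, 7, 8, 10, 14, 16, 20, 28, 32, 35, 40, 56, 64, 70, 80, 112, 140, 160, 224, 280, 320, 448, 560, 1120
Sum = 1 + 2 + 4 + 5 + 7 + 8 + 10 + 14 + 16 + 20 + 28 + 32 + 35 + 40 + 56 + 64 + 70 + 80 + 112 + 140 + 160 + 224 + 280 + 320 + 448 + 560 + 1120 = 3856

No, 2240 is not perfect (3856 ≠ 2240)


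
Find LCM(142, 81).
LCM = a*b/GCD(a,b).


GCD(142, 81) = 1
LCM = 142*81/1 = 11502/1 = 11502

LCM = 11502


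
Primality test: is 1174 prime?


1174 / 2 = 587 (exact division)
1174 is NOT prime.

No, 1174 is not prime


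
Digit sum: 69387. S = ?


6 + 9 + 3 + 8 + 7 = 33


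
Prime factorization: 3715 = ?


3715 / 5 = 743
743 / 743 = 1
3715 = 5 × 743


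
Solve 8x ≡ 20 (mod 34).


GCD(8, 34) = 2 divides 20
Divide: 4x ≡ 10 (mod 17)
x ≡ 11 (mod 17)


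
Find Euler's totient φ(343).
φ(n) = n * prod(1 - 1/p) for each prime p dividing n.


343 = 7^3
Prime factors: 7
φ(343) = 343 × (1-1/7)
= 343 × 6/7 = 294

φ(343) = 294


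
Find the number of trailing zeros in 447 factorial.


floor(447/5) = 89
floor(447/25) = 17
floor(447/125) = 3
Total = 109

109 trailing zeros


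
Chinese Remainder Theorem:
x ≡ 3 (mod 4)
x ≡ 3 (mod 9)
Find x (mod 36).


M = 4*9 = 36
M1 = M/4 = 9, M2 = M/9 = 4
M1^(-1) mod 4 = 1, M2^(-1) mod 9 = 7
x = 3*9*1 + 3*4*7 = 111
111 mod 36 = 3
Check: 3 mod 4 = 3 ✓, 3 mod 9 = 3 ✓

x ≡ 3 (mod 36)


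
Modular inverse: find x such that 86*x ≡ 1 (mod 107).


Use the extended Euclidean algorithm on (107, 86); each row r = 107*s + 86*t:
r=107, s=1, t=0
r=86, s=0, t=1
q=1: r=21, s=1, t=-1   [107*(1) + 86*(-1) = 21]
q=4: r=2, s=-4, t=5   [107*(-4) + 86*(5) = 2]
q=10: r=1, s=41, t=-51   [107*(41) + 86*(-51) = 1]
q=2: r=0, s=-86, t=107   [107*(-86) + 86*(107) = 0]
GCD = 1 with t = -51, so 86*(-51) ≡ 1 (mod 107)
Inverse = -51 mod 107 = 56
Check: 86 * 56 = 4816 ≡ 1 (mod 107)

86^(-1) ≡ 56 (mod 107)


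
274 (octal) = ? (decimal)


274 (base 8) = 188 (decimal)
188 (decimal) = 188 (base 10)


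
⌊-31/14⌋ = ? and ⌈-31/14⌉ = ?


-31/14 = -2.2143
floor = -3
ceil = -2

floor = -3, ceil = -2


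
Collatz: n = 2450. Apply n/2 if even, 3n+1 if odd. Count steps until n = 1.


2450 → 1225 → 3676 → 1838 → 919 → 2758 → 1379 → 4138 → 2069 → 6208 → 3104 → 1552 → 776 → 388 → 194 → 97 → 292 → 146 → 73 → 220 → 110 → 55 → 166 → 83 → 250 → 125 → 376 → 188 → 94 → 47 → 142 → 71 → 214 → 107 → 322 → 161 → 484 → 242 → 121 → 364 → 182 → 91 → 274 → 137 → 412 → 206 → 103 → 310 → 155 → 466 → 233 → 700 → 350 → 175 → 526 → 263 → 790 → 395 → 1186 → 593 → 1780 → 890 → 445 → 1336 → 668 → 334 → 167 → 502 → 251 → 754 → 377 → 1132 → 566 → 283 → 850 → 425 → 1276 → 638 → 319 → 958 → 479 → 1438 → 719 → 2158 → 1079 → 3238 → 1619 → 4858 → 2429 → 7288 → 3644 → 1822 → 911 → 2734 → 1367 → 4102 → 2051 → 6154 → 3077 → 9232 → 4616 → 2308 → 1154 → 577 → 1732 → 866 → 433 → 1300 → 650 → 325 → 976 → 488 → 244 → 122 → 61 → 184 → 92 → 46 → 23 → 70 → 35 → 106 → 53 → 160 → 80 → 40 → 20 → 10 → 5 → 16 → 8 → 4 → 2 → 1
Total steps = 133

133 steps


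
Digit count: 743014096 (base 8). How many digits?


743014096 in base 8 = 5422277320
Number of digits = 10

10 digits (base 8)


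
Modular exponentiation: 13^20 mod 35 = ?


13^1 mod 35 = 13
13^2 mod 35 = 29
13^3 mod 35 = 27
13^4 mod 35 = 1
13^5 mod 35 = 13
13^6 mod 35 = 29
13^7 mod 35 = 27
13^8 mod 35 = 1
13^9 mod 35 = 13
13^10 mod 35 = 29
13^11 mod 35 = 27
13^12 mod 35 = 1
13^13 mod 35 = 13
13^14 mod 35 = 29
13^15 mod 35 = 27
13^16 mod 35 = 1
13^17 mod 35 = 13
13^18 mod 35 = 29
13^19 mod 35 = 27
13^20 mod 35 = 1


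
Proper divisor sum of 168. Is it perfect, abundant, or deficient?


Proper divisors: 1, 2, 3, 4, 6, 7, 8, 12, 14, 21, 24, 28, 42, 56, 84
Sum = 1 + 2 + 3 + 4 + 6 + 7 + 8 + 12 + 14 + 21 + 24 + 28 + 42 + 56 + 84 = 312
312 > 168 → abundant

s(168) = 312 (abundant)


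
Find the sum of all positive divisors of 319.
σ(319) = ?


Divisors of 319: 1, 11, 29, 319
Sum = 1 + 11 + 29 + 319 = 360

σ(319) = 360


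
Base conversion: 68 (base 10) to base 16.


68 (base 10) = 68 (decimal)
68 (decimal) = 44 (base 16)


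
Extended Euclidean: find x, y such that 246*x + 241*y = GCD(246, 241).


Tabular extended Euclidean (each row: r = 246*s + 241*t):
r=246, s=1, t=0
r=241, s=0, t=1
q=1: r=5, s=1, t=-1   [246*(1) + 241*(-1) = 5]
q=48: r=1, s=-48, t=49   [246*(-48) + 241*(49) = 1]
q=5: r=0, s=241, t=-246   [246*(241) + 241*(-246) = 0]
GCD = 1; from the row with r=1: x=-48, y=49
Check: 246*(-48) + 241*(49) = -11808 + 11809 = 1

GCD = 1, x = -48, y = 49


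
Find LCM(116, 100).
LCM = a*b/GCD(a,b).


GCD(116, 100) = 4
LCM = 116*100/4 = 11600/4 = 2900

LCM = 2900


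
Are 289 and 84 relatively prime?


Euclidean algorithm:
289 = 3 * 84 + 37
84 = 2 * 37 + 10
37 = 3 * 10 + 7
10 = 1 * 7 + 3
7 = 2 * 3 + 1
3 = 3 * 1 + 0
GCD(289, 84) = 1

Yes, coprime (GCD = 1)


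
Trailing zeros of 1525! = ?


floor(1525/5) = 305
floor(1525/25) = 61
floor(1525/125) = 12
floor(1525/625) = 2
Total = 380

380 trailing zeros


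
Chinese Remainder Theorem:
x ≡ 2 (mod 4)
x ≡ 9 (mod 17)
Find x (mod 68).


M = 4*17 = 68
M1 = M/4 = 17, M2 = M/17 = 4
M1^(-1) mod 4 = 1, M2^(-1) mod 17 = 13
x = 2*17*1 + 9*4*13 = 502
502 mod 68 = 26
Check: 26 mod 4 = 2 ✓, 26 mod 17 = 9 ✓

x ≡ 26 (mod 68)


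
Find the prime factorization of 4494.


4494 / 2 = 2247
2247 / 3 = 749
749 / 7 = 107
107 / 107 = 1
4494 = 2 × 3 × 7 × 107


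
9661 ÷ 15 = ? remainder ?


9661 = 15 * 644 + 1
Check: 9660 + 1 = 9661

q = 644, r = 1


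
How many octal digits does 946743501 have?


946743501 in base 8 = 7033424315
Number of digits = 10

10 digits (base 8)


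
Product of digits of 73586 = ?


7 × 3 × 5 × 8 × 6 = 5040


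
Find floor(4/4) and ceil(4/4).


4/4 = 1.0000
floor = 1
ceil = 1

floor = 1, ceil = 1


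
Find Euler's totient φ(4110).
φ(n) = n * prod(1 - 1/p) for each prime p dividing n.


4110 = 2 × 3 × 5 × 137
Prime factors: 2, 3, 5, 137
φ(4110) = 4110 × (1-1/2) × (1-1/3) × (1-1/5) × (1-1/137)
= 4110 × 1/2 × 2/3 × 4/5 × 136/137 = 1088

φ(4110) = 1088


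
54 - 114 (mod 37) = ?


54 - 114 = -60
-60 mod 37 = 14


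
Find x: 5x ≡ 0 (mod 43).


GCD(5, 43) = 1, unique solution
a^(-1) mod 43 = 26
x = 26 * 0 mod 43 = 0

x ≡ 0 (mod 43)


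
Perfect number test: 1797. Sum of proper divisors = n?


Proper divisors of 1797: 1, 3, 599
Sum = 1 + 3 + 599 = 603

No, 1797 is not perfect (603 ≠ 1797)


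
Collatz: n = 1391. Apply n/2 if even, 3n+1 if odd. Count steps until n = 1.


1391 → 4174 → 2087 → 6262 → 3131 → 9394 → 4697 → 14092 → 7046 → 3523 → 10570 → 5285 → 15856 → 7928 → 3964 → 1982 → 991 → 2974 → 1487 → 4462 → 2231 → 6694 → 3347 → 10042 → 5021 → 15064 → 7532 → 3766 → 1883 → 5650 → 2825 → 8476 → 4238 → 2119 → 6358 → 3179 → 9538 → 4769 → 14308 → 7154 → 3577 → 10732 → 5366 → 2683 → 8050 → 4025 → 12076 → 6038 → 3019 → 9058 → 4529 → 13588 → 6794 → 3397 → 10192 → 5096 → 2548 → 1274 → 637 → 1912 → 956 → 478 → 239 → 718 → 359 → 1078 → 539 → 1618 → 809 → 2428 → 1214 → 607 → 1822 → 911 → 2734 → 1367 → 4102 → 2051 → 6154 → 3077 → 9232 → 4616 → 2308 → 1154 → 577 → 1732 → 866 → 433 → 1300 → 650 → 325 → 976 → 488 → 244 → 122 → 61 → 184 → 92 → 46 → 23 → 70 → 35 → 106 → 53 → 160 → 80 → 40 → 20 → 10 → 5 → 16 → 8 → 4 → 2 → 1
Total steps = 114

114 steps


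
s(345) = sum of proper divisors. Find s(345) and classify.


Proper divisors: 1, 3, 5, 15, 23, 69, 115
Sum = 1 + 3 + 5 + 15 + 23 + 69 + 115 = 231
231 < 345 → deficient

s(345) = 231 (deficient)


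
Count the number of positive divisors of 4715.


4715 = 5^1 × 23^1 × 41^1
d(4715) = (1+1) × (1+1) × (1+1) = 8

8 divisors


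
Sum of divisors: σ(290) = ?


Divisors of 290: 1, 2, 5, 10, 29, 58, 145, 290
Sum = 1 + 2 + 5 + 10 + 29 + 58 + 145 + 290 = 540

σ(290) = 540


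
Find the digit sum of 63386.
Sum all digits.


6 + 3 + 3 + 8 + 6 = 26


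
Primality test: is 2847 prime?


2847 / 3 = 949 (exact division)
2847 is NOT prime.

No, 2847 is not prime


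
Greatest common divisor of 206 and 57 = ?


206 = 3 * 57 + 35
57 = 1 * 35 + 22
35 = 1 * 22 + 13
22 = 1 * 13 + 9
13 = 1 * 9 + 4
9 = 2 * 4 + 1
4 = 4 * 1 + 0
GCD = 1


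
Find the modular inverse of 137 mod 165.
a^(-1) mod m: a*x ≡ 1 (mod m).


Use the extended Euclidean algorithm on (165, 137); each row r = 165*s + 137*t:
r=165, s=1, t=0
r=137, s=0, t=1
q=1: r=28, s=1, t=-1   [165*(1) + 137*(-1) = 28]
q=4: r=25, s=-4, t=5   [165*(-4) + 137*(5) = 25]
q=1: r=3, s=5, t=-6   [165*(5) + 137*(-6) = 3]
q=8: r=1, s=-44, t=53   [165*(-44) + 137*(53) = 1]
q=3: r=0, s=137, t=-165   [165*(137) + 137*(-165) = 0]
GCD = 1 with t = 53, so 137*(53) ≡ 1 (mod 165)
Inverse = 53 mod 165 = 53
Check: 137 * 53 = 7261 ≡ 1 (mod 165)

137^(-1) ≡ 53 (mod 165)


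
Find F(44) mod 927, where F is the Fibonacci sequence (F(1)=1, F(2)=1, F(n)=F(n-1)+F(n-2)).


F(k) mod 927 for k=1..44:
1, 1, 2, 3, 5, 8, 13, 21, 34, 55, 89, 144, 233, 377, 610, 60, 670, 730, 473, 276, 749, 98, 847, 18, 865, 883, 821, 777, 671, 521, 265, 786, 124, 910, 107, 90, 197, 287, 484, 771, 328, 172, 500, 672
F(44) mod 927 = 672


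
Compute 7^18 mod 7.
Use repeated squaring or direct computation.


7^1 mod 7 = 0
7^2 mod 7 = 0
7^3 mod 7 = 0
7^4 mod 7 = 0
7^5 mod 7 = 0
7^6 mod 7 = 0
7^7 mod 7 = 0
7^8 mod 7 = 0
7^9 mod 7 = 0
7^10 mod 7 = 0
7^11 mod 7 = 0
7^12 mod 7 = 0
7^13 mod 7 = 0
7^14 mod 7 = 0
7^15 mod 7 = 0
7^16 mod 7 = 0
7^17 mod 7 = 0
7^18 mod 7 = 0


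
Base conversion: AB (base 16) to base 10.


AB (base 16) = 171 (decimal)
171 (decimal) = 171 (base 10)


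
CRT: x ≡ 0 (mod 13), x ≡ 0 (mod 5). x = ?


M = 13*5 = 65
M1 = M/13 = 5, M2 = M/5 = 13
M1^(-1) mod 13 = 8, M2^(-1) mod 5 = 2
x = 0*5*8 + 0*13*2 = 0
0 mod 65 = 0
Check: 0 mod 13 = 0 ✓, 0 mod 5 = 0 ✓

x ≡ 0 (mod 65)


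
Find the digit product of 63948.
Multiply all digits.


6 × 3 × 9 × 4 × 8 = 5184


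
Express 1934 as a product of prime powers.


1934 / 2 = 967
967 / 967 = 1
1934 = 2 × 967


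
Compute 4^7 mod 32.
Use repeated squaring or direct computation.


4^1 mod 32 = 4
4^2 mod 32 = 16
4^3 mod 32 = 0
4^4 mod 32 = 0
4^5 mod 32 = 0
4^6 mod 32 = 0
4^7 mod 32 = 0


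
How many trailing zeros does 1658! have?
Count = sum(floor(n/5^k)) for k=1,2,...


floor(1658/5) = 331
floor(1658/25) = 66
floor(1658/125) = 13
floor(1658/625) = 2
Total = 412

412 trailing zeros


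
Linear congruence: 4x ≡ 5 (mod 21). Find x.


GCD(4, 21) = 1, unique solution
a^(-1) mod 21 = 16
x = 16 * 5 mod 21 = 17

x ≡ 17 (mod 21)


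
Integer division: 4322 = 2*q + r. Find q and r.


4322 = 2 * 2161 + 0
Check: 4322 + 0 = 4322

q = 2161, r = 0


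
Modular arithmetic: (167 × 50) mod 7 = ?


167 × 50 = 8350
8350 mod 7 = 6


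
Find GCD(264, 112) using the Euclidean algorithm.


264 = 2 * 112 + 40
112 = 2 * 40 + 32
40 = 1 * 32 + 8
32 = 4 * 8 + 0
GCD = 8


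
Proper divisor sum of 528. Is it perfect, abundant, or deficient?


Proper divisors: 1, 2, 3, 4, 6, 8, 11, 12, 16, 22, 24, 33, 44, 48, 66, 88, 132, 176, 264
Sum = 1 + 2 + 3 + 4 + 6 + 8 + 11 + 12 + 16 + 22 + 24 + 33 + 44 + 48 + 66 + 88 + 132 + 176 + 264 = 960
960 > 528 → abundant

s(528) = 960 (abundant)


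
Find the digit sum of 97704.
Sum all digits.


9 + 7 + 7 + 0 + 4 = 27


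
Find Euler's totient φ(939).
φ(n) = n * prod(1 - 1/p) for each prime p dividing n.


939 = 3 × 313
Prime factors: 3, 313
φ(939) = 939 × (1-1/3) × (1-1/313)
= 939 × 2/3 × 312/313 = 624

φ(939) = 624


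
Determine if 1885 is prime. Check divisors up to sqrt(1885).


1885 / 5 = 377 (exact division)
1885 is NOT prime.

No, 1885 is not prime


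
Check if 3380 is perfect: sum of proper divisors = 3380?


Proper divisors of 3380: 1, 2, 4, 5, 10, 13, 20, 26, 52, 65, 130, 169, 260, 338, 676, 845, 1690
Sum = 1 + 2 + 4 + 5 + 10 + 13 + 20 + 26 + 52 + 65 + 130 + 169 + 260 + 338 + 676 + 845 + 1690 = 4306

No, 3380 is not perfect (4306 ≠ 3380)


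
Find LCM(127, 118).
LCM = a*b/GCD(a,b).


GCD(127, 118) = 1
LCM = 127*118/1 = 14986/1 = 14986

LCM = 14986


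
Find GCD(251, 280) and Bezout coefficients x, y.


Tabular extended Euclidean (each row: r = 251*s + 280*t):
r=251, s=1, t=0
r=280, s=0, t=1
q=0: r=251, s=1, t=0   [251*(1) + 280*(0) = 251]
q=1: r=29, s=-1, t=1   [251*(-1) + 280*(1) = 29]
q=8: r=19, s=9, t=-8   [251*(9) + 280*(-8) = 19]
q=1: r=10, s=-10, t=9   [251*(-10) + 280*(9) = 10]
q=1: r=9, s=19, t=-17   [251*(19) + 280*(-17) = 9]
q=1: r=1, s=-29, t=26   [251*(-29) + 280*(26) = 1]
q=9: r=0, s=280, t=-251   [251*(280) + 280*(-251) = 0]
GCD = 1; from the row with r=1: x=-29, y=26
Check: 251*(-29) + 280*(26) = -7279 + 7280 = 1

GCD = 1, x = -29, y = 26


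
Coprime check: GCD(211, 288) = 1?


Euclidean algorithm:
288 = 1 * 211 + 77
211 = 2 * 77 + 57
77 = 1 * 57 + 20
57 = 2 * 20 + 17
20 = 1 * 17 + 3
17 = 5 * 3 + 2
3 = 1 * 2 + 1
2 = 2 * 1 + 0
GCD(211, 288) = 1

Yes, coprime (GCD = 1)


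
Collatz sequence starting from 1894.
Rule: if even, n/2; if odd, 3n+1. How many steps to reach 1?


1894 → 947 → 2842 → 1421 → 4264 → 2132 → 1066 → 533 → 1600 → 800 → 400 → 200 → 100 → 50 → 25 → 76 → 38 → 19 → 58 → 29 → 88 → 44 → 22 → 11 → 34 → 17 → 52 → 26 → 13 → 40 → 20 → 10 → 5 → 16 → 8 → 4 → 2 → 1
Total steps = 37

37 steps


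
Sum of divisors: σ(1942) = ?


Divisors of 1942: 1, 2, 971, 1942
Sum = 1 + 2 + 971 + 1942 = 2916

σ(1942) = 2916


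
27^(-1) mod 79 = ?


Use the extended Euclidean algorithm on (79, 27); each row r = 79*s + 27*t:
r=79, s=1, t=0
r=27, s=0, t=1
q=2: r=25, s=1, t=-2   [79*(1) + 27*(-2) = 25]
q=1: r=2, s=-1, t=3   [79*(-1) + 27*(3) = 2]
q=12: r=1, s=13, t=-38   [79*(13) + 27*(-38) = 1]
q=2: r=0, s=-27, t=79   [79*(-27) + 27*(79) = 0]
GCD = 1 with t = -38, so 27*(-38) ≡ 1 (mod 79)
Inverse = -38 mod 79 = 41
Check: 27 * 41 = 1107 ≡ 1 (mod 79)

27^(-1) ≡ 41 (mod 79)


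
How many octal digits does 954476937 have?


954476937 in base 8 = 7071024611
Number of digits = 10

10 digits (base 8)


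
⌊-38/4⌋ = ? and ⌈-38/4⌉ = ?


-38/4 = -9.5000
floor = -10
ceil = -9

floor = -10, ceil = -9


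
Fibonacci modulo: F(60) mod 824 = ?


F(k) mod 824 for k=1..60:
1, 1, 2, 3, 5, 8, 13, 21, 34, 55, 89, 144, 233, 377, 610, 163, 773, 112, 61, 173, 234, 407, 641, 224, 41, 265, 306, 571, 53, 624, 677, 477, 330, 807, 313, 296, 609, 81, 690, 771, 637, 584, 397, 157, 554, 711, 441, 328, 769, 273, 218, 491, 709, 376, 261, 637, 74, 711, 785, 672
F(60) mod 824 = 672


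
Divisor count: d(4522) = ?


4522 = 2^1 × 7^1 × 17^1 × 19^1
d(4522) = (1+1) × (1+1) × (1+1) × (1+1) = 16

16 divisors


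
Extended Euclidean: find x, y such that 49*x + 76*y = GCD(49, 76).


Tabular extended Euclidean (each row: r = 49*s + 76*t):
r=49, s=1, t=0
r=76, s=0, t=1
q=0: r=49, s=1, t=0   [49*(1) + 76*(0) = 49]
q=1: r=27, s=-1, t=1   [49*(-1) + 76*(1) = 27]
q=1: r=22, s=2, t=-1   [49*(2) + 76*(-1) = 22]
q=1: r=5, s=-3, t=2   [49*(-3) + 76*(2) = 5]
q=4: r=2, s=14, t=-9   [49*(14) + 76*(-9) = 2]
q=2: r=1, s=-31, t=20   [49*(-31) + 76*(20) = 1]
q=2: r=0, s=76, t=-49   [49*(76) + 76*(-49) = 0]
GCD = 1; from the row with r=1: x=-31, y=20
Check: 49*(-31) + 76*(20) = -1519 + 1520 = 1

GCD = 1, x = -31, y = 20


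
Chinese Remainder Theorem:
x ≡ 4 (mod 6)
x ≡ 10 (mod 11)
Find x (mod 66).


M = 6*11 = 66
M1 = M/6 = 11, M2 = M/11 = 6
M1^(-1) mod 6 = 5, M2^(-1) mod 11 = 2
x = 4*11*5 + 10*6*2 = 340
340 mod 66 = 10
Check: 10 mod 6 = 4 ✓, 10 mod 11 = 10 ✓

x ≡ 10 (mod 66)


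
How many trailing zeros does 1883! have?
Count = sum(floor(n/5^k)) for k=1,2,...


floor(1883/5) = 376
floor(1883/25) = 75
floor(1883/125) = 15
floor(1883/625) = 3
Total = 469

469 trailing zeros


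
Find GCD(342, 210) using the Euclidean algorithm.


342 = 1 * 210 + 132
210 = 1 * 132 + 78
132 = 1 * 78 + 54
78 = 1 * 54 + 24
54 = 2 * 24 + 6
24 = 4 * 6 + 0
GCD = 6


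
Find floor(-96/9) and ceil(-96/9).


-96/9 = -10.6667
floor = -11
ceil = -10

floor = -11, ceil = -10


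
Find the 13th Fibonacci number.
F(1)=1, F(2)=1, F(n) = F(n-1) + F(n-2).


Sequence: 1, 1, 2, 3, 5, 8, 13, 21, 34, 55, 89, 144, 233
F(13) = 233


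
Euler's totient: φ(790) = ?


790 = 2 × 5 × 79
Prime factors: 2, 5, 79
φ(790) = 790 × (1-1/2) × (1-1/5) × (1-1/79)
= 790 × 1/2 × 4/5 × 78/79 = 312

φ(790) = 312


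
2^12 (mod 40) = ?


2^1 mod 40 = 2
2^2 mod 40 = 4
2^3 mod 40 = 8
2^4 mod 40 = 16
2^5 mod 40 = 32
2^6 mod 40 = 24
2^7 mod 40 = 8
2^8 mod 40 = 16
2^9 mod 40 = 32
2^10 mod 40 = 24
2^11 mod 40 = 8
2^12 mod 40 = 16


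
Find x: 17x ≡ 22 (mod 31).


GCD(17, 31) = 1, unique solution
a^(-1) mod 31 = 11
x = 11 * 22 mod 31 = 25

x ≡ 25 (mod 31)


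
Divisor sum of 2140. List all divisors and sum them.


Divisors of 2140: 1, 2, 4, 5, 10, 20, 107, 214, 428, 535, 1070, 2140
Sum = 1 + 2 + 4 + 5 + 10 + 20 + 107 + 214 + 428 + 535 + 1070 + 2140 = 4536

σ(2140) = 4536


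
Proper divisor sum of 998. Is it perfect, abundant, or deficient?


Proper divisors: 1, 2, 499
Sum = 1 + 2 + 499 = 502
502 < 998 → deficient

s(998) = 502 (deficient)


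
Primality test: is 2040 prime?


2040 / 2 = 1020 (exact division)
2040 is NOT prime.

No, 2040 is not prime


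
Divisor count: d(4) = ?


4 = 2^2
d(4) = (2+1) = 3

3 divisors


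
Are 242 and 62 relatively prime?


Euclidean algorithm:
242 = 3 * 62 + 56
62 = 1 * 56 + 6
56 = 9 * 6 + 2
6 = 3 * 2 + 0
GCD(242, 62) = 2

No, not coprime (GCD = 2)


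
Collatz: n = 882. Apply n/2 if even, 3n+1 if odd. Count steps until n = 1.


882 → 441 → 1324 → 662 → 331 → 994 → 497 → 1492 → 746 → 373 → 1120 → 560 → 280 → 140 → 70 → 35 → 106 → 53 → 160 → 80 → 40 → 20 → 10 → 5 → 16 → 8 → 4 → 2 → 1
Total steps = 28

28 steps


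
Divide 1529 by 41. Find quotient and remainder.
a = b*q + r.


1529 = 41 * 37 + 12
Check: 1517 + 12 = 1529

q = 37, r = 12


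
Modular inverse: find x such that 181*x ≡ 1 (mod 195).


Use the extended Euclidean algorithm on (195, 181); each row r = 195*s + 181*t:
r=195, s=1, t=0
r=181, s=0, t=1
q=1: r=14, s=1, t=-1   [195*(1) + 181*(-1) = 14]
q=12: r=13, s=-12, t=13   [195*(-12) + 181*(13) = 13]
q=1: r=1, s=13, t=-14   [195*(13) + 181*(-14) = 1]
q=13: r=0, s=-181, t=195   [195*(-181) + 181*(195) = 0]
GCD = 1 with t = -14, so 181*(-14) ≡ 1 (mod 195)
Inverse = -14 mod 195 = 181
Check: 181 * 181 = 32761 ≡ 1 (mod 195)

181^(-1) ≡ 181 (mod 195)


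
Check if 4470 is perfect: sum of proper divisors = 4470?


Proper divisors of 4470: 1, 2, 3, 5, 6, 10, 15, 30, 149, 298, 447, 745, 894, 1490, 2235
Sum = 1 + 2 + 3 + 5 + 6 + 10 + 15 + 30 + 149 + 298 + 447 + 745 + 894 + 1490 + 2235 = 6330

No, 4470 is not perfect (6330 ≠ 4470)


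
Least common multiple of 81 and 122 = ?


GCD(81, 122) = 1
LCM = 81*122/1 = 9882/1 = 9882

LCM = 9882


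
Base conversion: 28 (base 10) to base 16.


28 (base 10) = 28 (decimal)
28 (decimal) = 1C (base 16)


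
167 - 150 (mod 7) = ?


167 - 150 = 17
17 mod 7 = 3


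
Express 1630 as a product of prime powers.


1630 / 2 = 815
815 / 5 = 163
163 / 163 = 1
1630 = 2 × 5 × 163


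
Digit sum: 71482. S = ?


7 + 1 + 4 + 8 + 2 = 22


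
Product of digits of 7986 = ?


7 × 9 × 8 × 6 = 3024


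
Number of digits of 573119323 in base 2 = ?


573119323 in base 2 = 100010001010010001101101011011
Number of digits = 30

30 digits (base 2)


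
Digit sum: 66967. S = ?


6 + 6 + 9 + 6 + 7 = 34


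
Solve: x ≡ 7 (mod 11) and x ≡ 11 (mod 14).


M = 11*14 = 154
M1 = M/11 = 14, M2 = M/14 = 11
M1^(-1) mod 11 = 4, M2^(-1) mod 14 = 9
x = 7*14*4 + 11*11*9 = 1481
1481 mod 154 = 95
Check: 95 mod 11 = 7 ✓, 95 mod 14 = 11 ✓

x ≡ 95 (mod 154)


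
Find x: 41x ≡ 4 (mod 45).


GCD(41, 45) = 1, unique solution
a^(-1) mod 45 = 11
x = 11 * 4 mod 45 = 44

x ≡ 44 (mod 45)


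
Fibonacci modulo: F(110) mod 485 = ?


F(k) mod 485 for k=1..110:
1, 1, 2, 3, 5, 8, 13, 21, 34, 55, 89, 144, 233, 377, 125, 17, 142, 159, 301, 460, 276, 251, 42, 293, 335, 143, 478, 136, 129, 265, 394, 174, 83, 257, 340, 112, 452, 79, 46, 125, 171, 296, 467, 278, 260, 53, 313, 366, 194, 75, 269, 344, 128, 472, 115, 102, 217, 319, 51, 370, 421, 306, 242, 63, 305, 368, 188, 71, 259, 330, 104, 434, 53, 2, 55, 57, 112, 169, 281, 450, 246, 211, 457, 183, 155, 338, 8, 346, 354, 215, 84, 299, 383, 197, 95, 292, 387, 194, 96, 290, 386, 191, 92, 283, 375, 173, 63, 236, 299, 50
F(110) mod 485 = 50


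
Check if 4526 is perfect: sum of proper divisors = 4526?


Proper divisors of 4526: 1, 2, 31, 62, 73, 146, 2263
Sum = 1 + 2 + 31 + 62 + 73 + 146 + 2263 = 2578

No, 4526 is not perfect (2578 ≠ 4526)


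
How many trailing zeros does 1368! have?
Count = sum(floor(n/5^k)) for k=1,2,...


floor(1368/5) = 273
floor(1368/25) = 54
floor(1368/125) = 10
floor(1368/625) = 2
Total = 339

339 trailing zeros


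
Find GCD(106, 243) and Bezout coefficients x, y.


Tabular extended Euclidean (each row: r = 106*s + 243*t):
r=106, s=1, t=0
r=243, s=0, t=1
q=0: r=106, s=1, t=0   [106*(1) + 243*(0) = 106]
q=2: r=31, s=-2, t=1   [106*(-2) + 243*(1) = 31]
q=3: r=13, s=7, t=-3   [106*(7) + 243*(-3) = 13]
q=2: r=5, s=-16, t=7   [106*(-16) + 243*(7) = 5]
q=2: r=3, s=39, t=-17   [106*(39) + 243*(-17) = 3]
q=1: r=2, s=-55, t=24   [106*(-55) + 243*(24) = 2]
q=1: r=1, s=94, t=-41   [106*(94) + 243*(-41) = 1]
q=2: r=0, s=-243, t=106   [106*(-243) + 243*(106) = 0]
GCD = 1; from the row with r=1: x=94, y=-41
Check: 106*(94) + 243*(-41) = 9964 - 9963 = 1

GCD = 1, x = 94, y = -41


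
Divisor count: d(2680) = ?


2680 = 2^3 × 5^1 × 67^1
d(2680) = (3+1) × (1+1) × (1+1) = 16

16 divisors


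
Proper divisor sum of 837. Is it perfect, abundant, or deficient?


Proper divisors: 1, 3, 9, 27, 31, 93, 279
Sum = 1 + 3 + 9 + 27 + 31 + 93 + 279 = 443
443 < 837 → deficient

s(837) = 443 (deficient)


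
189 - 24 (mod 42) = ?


189 - 24 = 165
165 mod 42 = 39


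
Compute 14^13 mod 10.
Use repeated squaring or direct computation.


14^1 mod 10 = 4
14^2 mod 10 = 6
14^3 mod 10 = 4
14^4 mod 10 = 6
14^5 mod 10 = 4
14^6 mod 10 = 6
14^7 mod 10 = 4
14^8 mod 10 = 6
14^9 mod 10 = 4
14^10 mod 10 = 6
14^11 mod 10 = 4
14^12 mod 10 = 6
14^13 mod 10 = 4


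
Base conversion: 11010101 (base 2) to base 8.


11010101 (base 2) = 213 (decimal)
213 (decimal) = 325 (base 8)


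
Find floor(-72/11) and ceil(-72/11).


-72/11 = -6.5455
floor = -7
ceil = -6

floor = -7, ceil = -6


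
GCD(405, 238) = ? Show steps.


405 = 1 * 238 + 167
238 = 1 * 167 + 71
167 = 2 * 71 + 25
71 = 2 * 25 + 21
25 = 1 * 21 + 4
21 = 5 * 4 + 1
4 = 4 * 1 + 0
GCD = 1


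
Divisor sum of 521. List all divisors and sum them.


Divisors of 521: 1, 521
Sum = 1 + 521 = 522

σ(521) = 522


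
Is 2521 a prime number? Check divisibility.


Check divisors up to sqrt(2521) = 50.2096
No divisors found.
2521 is prime.

Yes, 2521 is prime


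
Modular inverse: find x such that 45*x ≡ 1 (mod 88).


Use the extended Euclidean algorithm on (88, 45); each row r = 88*s + 45*t:
r=88, s=1, t=0
r=45, s=0, t=1
q=1: r=43, s=1, t=-1   [88*(1) + 45*(-1) = 43]
q=1: r=2, s=-1, t=2   [88*(-1) + 45*(2) = 2]
q=21: r=1, s=22, t=-43   [88*(22) + 45*(-43) = 1]
q=2: r=0, s=-45, t=88   [88*(-45) + 45*(88) = 0]
GCD = 1 with t = -43, so 45*(-43) ≡ 1 (mod 88)
Inverse = -43 mod 88 = 45
Check: 45 * 45 = 2025 ≡ 1 (mod 88)

45^(-1) ≡ 45 (mod 88)


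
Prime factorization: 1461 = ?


1461 / 3 = 487
487 / 487 = 1
1461 = 3 × 487


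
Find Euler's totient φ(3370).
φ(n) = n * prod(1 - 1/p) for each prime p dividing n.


3370 = 2 × 5 × 337
Prime factors: 2, 5, 337
φ(3370) = 3370 × (1-1/2) × (1-1/5) × (1-1/337)
= 3370 × 1/2 × 4/5 × 336/337 = 1344

φ(3370) = 1344


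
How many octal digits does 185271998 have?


185271998 in base 8 = 1302603276
Number of digits = 10

10 digits (base 8)


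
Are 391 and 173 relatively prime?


Euclidean algorithm:
391 = 2 * 173 + 45
173 = 3 * 45 + 38
45 = 1 * 38 + 7
38 = 5 * 7 + 3
7 = 2 * 3 + 1
3 = 3 * 1 + 0
GCD(391, 173) = 1

Yes, coprime (GCD = 1)


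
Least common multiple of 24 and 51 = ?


GCD(24, 51) = 3
LCM = 24*51/3 = 1224/3 = 408

LCM = 408


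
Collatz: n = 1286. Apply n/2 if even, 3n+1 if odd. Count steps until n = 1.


1286 → 643 → 1930 → 965 → 2896 → 1448 → 724 → 362 → 181 → 544 → 272 → 136 → 68 → 34 → 17 → 52 → 26 → 13 → 40 → 20 → 10 → 5 → 16 → 8 → 4 → 2 → 1
Total steps = 26

26 steps


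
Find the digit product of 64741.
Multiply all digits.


6 × 4 × 7 × 4 × 1 = 672


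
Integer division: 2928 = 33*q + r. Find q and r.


2928 = 33 * 88 + 24
Check: 2904 + 24 = 2928

q = 88, r = 24


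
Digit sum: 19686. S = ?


1 + 9 + 6 + 8 + 6 = 30


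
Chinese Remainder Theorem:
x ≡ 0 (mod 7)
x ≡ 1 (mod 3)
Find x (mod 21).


M = 7*3 = 21
M1 = M/7 = 3, M2 = M/3 = 7
M1^(-1) mod 7 = 5, M2^(-1) mod 3 = 1
x = 0*3*5 + 1*7*1 = 7
7 mod 21 = 7
Check: 7 mod 7 = 0 ✓, 7 mod 3 = 1 ✓

x ≡ 7 (mod 21)


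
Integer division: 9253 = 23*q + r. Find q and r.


9253 = 23 * 402 + 7
Check: 9246 + 7 = 9253

q = 402, r = 7


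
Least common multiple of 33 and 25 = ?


GCD(33, 25) = 1
LCM = 33*25/1 = 825/1 = 825

LCM = 825


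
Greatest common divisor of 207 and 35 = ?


207 = 5 * 35 + 32
35 = 1 * 32 + 3
32 = 10 * 3 + 2
3 = 1 * 2 + 1
2 = 2 * 1 + 0
GCD = 1


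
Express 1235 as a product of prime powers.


1235 / 5 = 247
247 / 13 = 19
19 / 19 = 1
1235 = 5 × 13 × 19


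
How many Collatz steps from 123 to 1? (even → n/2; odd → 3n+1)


123 → 370 → 185 → 556 → 278 → 139 → 418 → 209 → 628 → 314 → 157 → 472 → 236 → 118 → 59 → 178 → 89 → 268 → 134 → 67 → 202 → 101 → 304 → 152 → 76 → 38 → 19 → 58 → 29 → 88 → 44 → 22 → 11 → 34 → 17 → 52 → 26 → 13 → 40 → 20 → 10 → 5 → 16 → 8 → 4 → 2 → 1
Total steps = 46

46 steps


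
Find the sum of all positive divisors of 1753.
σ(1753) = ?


Divisors of 1753: 1, 1753
Sum = 1 + 1753 = 1754

σ(1753) = 1754


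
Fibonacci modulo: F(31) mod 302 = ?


F(k) mod 302 for k=1..31:
1, 1, 2, 3, 5, 8, 13, 21, 34, 55, 89, 144, 233, 75, 6, 81, 87, 168, 255, 121, 74, 195, 269, 162, 129, 291, 118, 107, 225, 30, 255
F(31) mod 302 = 255


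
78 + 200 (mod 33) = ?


78 + 200 = 278
278 mod 33 = 14


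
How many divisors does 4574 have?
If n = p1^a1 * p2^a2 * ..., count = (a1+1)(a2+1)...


4574 = 2^1 × 2287^1
d(4574) = (1+1) × (1+1) = 4

4 divisors


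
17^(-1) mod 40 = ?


Use the extended Euclidean algorithm on (40, 17); each row r = 40*s + 17*t:
r=40, s=1, t=0
r=17, s=0, t=1
q=2: r=6, s=1, t=-2   [40*(1) + 17*(-2) = 6]
q=2: r=5, s=-2, t=5   [40*(-2) + 17*(5) = 5]
q=1: r=1, s=3, t=-7   [40*(3) + 17*(-7) = 1]
q=5: r=0, s=-17, t=40   [40*(-17) + 17*(40) = 0]
GCD = 1 with t = -7, so 17*(-7) ≡ 1 (mod 40)
Inverse = -7 mod 40 = 33
Check: 17 * 33 = 561 ≡ 1 (mod 40)

17^(-1) ≡ 33 (mod 40)


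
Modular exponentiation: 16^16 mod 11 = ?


16^1 mod 11 = 5
16^2 mod 11 = 3
16^3 mod 11 = 4
16^4 mod 11 = 9
16^5 mod 11 = 1
16^6 mod 11 = 5
16^7 mod 11 = 3
16^8 mod 11 = 4
16^9 mod 11 = 9
16^10 mod 11 = 1
16^11 mod 11 = 5
16^12 mod 11 = 3
16^13 mod 11 = 4
16^14 mod 11 = 9
16^15 mod 11 = 1
16^16 mod 11 = 5


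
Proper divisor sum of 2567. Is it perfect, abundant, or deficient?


Proper divisors: 1, 17, 151
Sum = 1 + 17 + 151 = 169
169 < 2567 → deficient

s(2567) = 169 (deficient)


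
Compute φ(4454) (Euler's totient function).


4454 = 2 × 17 × 131
Prime factors: 2, 17, 131
φ(4454) = 4454 × (1-1/2) × (1-1/17) × (1-1/131)
= 4454 × 1/2 × 16/17 × 130/131 = 2080

φ(4454) = 2080


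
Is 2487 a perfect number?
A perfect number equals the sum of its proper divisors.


Proper divisors of 2487: 1, 3, 829
Sum = 1 + 3 + 829 = 833

No, 2487 is not perfect (833 ≠ 2487)


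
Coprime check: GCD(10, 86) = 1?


Euclidean algorithm:
86 = 8 * 10 + 6
10 = 1 * 6 + 4
6 = 1 * 4 + 2
4 = 2 * 2 + 0
GCD(10, 86) = 2

No, not coprime (GCD = 2)


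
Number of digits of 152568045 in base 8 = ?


152568045 in base 8 = 1106000355
Number of digits = 10

10 digits (base 8)


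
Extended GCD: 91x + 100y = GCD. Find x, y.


Tabular extended Euclidean (each row: r = 91*s + 100*t):
r=91, s=1, t=0
r=100, s=0, t=1
q=0: r=91, s=1, t=0   [91*(1) + 100*(0) = 91]
q=1: r=9, s=-1, t=1   [91*(-1) + 100*(1) = 9]
q=10: r=1, s=11, t=-10   [91*(11) + 100*(-10) = 1]
q=9: r=0, s=-100, t=91   [91*(-100) + 100*(91) = 0]
GCD = 1; from the row with r=1: x=11, y=-10
Check: 91*(11) + 100*(-10) = 1001 - 1000 = 1

GCD = 1, x = 11, y = -10


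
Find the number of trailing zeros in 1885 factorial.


floor(1885/5) = 377
floor(1885/25) = 75
floor(1885/125) = 15
floor(1885/625) = 3
Total = 470

470 trailing zeros


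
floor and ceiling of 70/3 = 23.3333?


70/3 = 23.3333
floor = 23
ceil = 24

floor = 23, ceil = 24


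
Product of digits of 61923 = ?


6 × 1 × 9 × 2 × 3 = 324


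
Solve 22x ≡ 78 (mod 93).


GCD(22, 93) = 1, unique solution
a^(-1) mod 93 = 55
x = 55 * 78 mod 93 = 12

x ≡ 12 (mod 93)


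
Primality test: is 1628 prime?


1628 / 2 = 814 (exact division)
1628 is NOT prime.

No, 1628 is not prime


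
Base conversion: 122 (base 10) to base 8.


122 (base 10) = 122 (decimal)
122 (decimal) = 172 (base 8)


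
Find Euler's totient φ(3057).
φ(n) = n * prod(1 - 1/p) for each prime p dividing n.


3057 = 3 × 1019
Prime factors: 3, 1019
φ(3057) = 3057 × (1-1/3) × (1-1/1019)
= 3057 × 2/3 × 1018/1019 = 2036

φ(3057) = 2036


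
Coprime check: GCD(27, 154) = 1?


Euclidean algorithm:
154 = 5 * 27 + 19
27 = 1 * 19 + 8
19 = 2 * 8 + 3
8 = 2 * 3 + 2
3 = 1 * 2 + 1
2 = 2 * 1 + 0
GCD(27, 154) = 1

Yes, coprime (GCD = 1)


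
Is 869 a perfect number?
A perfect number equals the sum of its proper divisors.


Proper divisors of 869: 1, 11, 79
Sum = 1 + 11 + 79 = 91

No, 869 is not perfect (91 ≠ 869)


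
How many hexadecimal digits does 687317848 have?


687317848 in base 16 = 28F7A358
Number of digits = 8

8 digits (base 16)


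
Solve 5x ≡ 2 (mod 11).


GCD(5, 11) = 1, unique solution
a^(-1) mod 11 = 9
x = 9 * 2 mod 11 = 7

x ≡ 7 (mod 11)


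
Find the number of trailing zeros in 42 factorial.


floor(42/5) = 8
floor(42/25) = 1
Total = 9

9 trailing zeros


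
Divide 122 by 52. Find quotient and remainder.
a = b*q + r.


122 = 52 * 2 + 18
Check: 104 + 18 = 122

q = 2, r = 18


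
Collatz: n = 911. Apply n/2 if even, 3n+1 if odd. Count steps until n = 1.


911 → 2734 → 1367 → 4102 → 2051 → 6154 → 3077 → 9232 → 4616 → 2308 → 1154 → 577 → 1732 → 866 → 433 → 1300 → 650 → 325 → 976 → 488 → 244 → 122 → 61 → 184 → 92 → 46 → 23 → 70 → 35 → 106 → 53 → 160 → 80 → 40 → 20 → 10 → 5 → 16 → 8 → 4 → 2 → 1
Total steps = 41

41 steps


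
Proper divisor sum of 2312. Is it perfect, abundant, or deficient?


Proper divisors: 1, 2, 4, 8, 17, 34, 68, 136, 289, 578, 1156
Sum = 1 + 2 + 4 + 8 + 17 + 34 + 68 + 136 + 289 + 578 + 1156 = 2293
2293 < 2312 → deficient

s(2312) = 2293 (deficient)


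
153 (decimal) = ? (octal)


153 (base 10) = 153 (decimal)
153 (decimal) = 231 (base 8)


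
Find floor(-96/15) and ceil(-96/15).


-96/15 = -6.4000
floor = -7
ceil = -6

floor = -7, ceil = -6
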